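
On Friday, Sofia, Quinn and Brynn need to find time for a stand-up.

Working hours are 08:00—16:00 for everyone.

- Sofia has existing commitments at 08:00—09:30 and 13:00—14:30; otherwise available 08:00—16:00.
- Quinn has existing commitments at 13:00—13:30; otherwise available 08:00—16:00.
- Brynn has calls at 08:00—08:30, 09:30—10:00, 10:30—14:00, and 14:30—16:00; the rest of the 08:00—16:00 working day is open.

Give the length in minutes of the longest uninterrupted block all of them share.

Sofia free within 08:00–16:00: 09:30–13:00, 14:30–16:00.
Quinn free within 08:00–16:00: 08:00–13:00, 13:30–16:00.
Brynn free within 08:00–16:00: 08:30–09:30, 10:00–10:30, 14:00–14:30.
Sofia ∩ Quinn: 09:30–13:00, 14:30–16:00.
Sofia ∩ Quinn ∩ Brynn: 10:00–10:30.
Single common window of 30 minutes.

30 minutes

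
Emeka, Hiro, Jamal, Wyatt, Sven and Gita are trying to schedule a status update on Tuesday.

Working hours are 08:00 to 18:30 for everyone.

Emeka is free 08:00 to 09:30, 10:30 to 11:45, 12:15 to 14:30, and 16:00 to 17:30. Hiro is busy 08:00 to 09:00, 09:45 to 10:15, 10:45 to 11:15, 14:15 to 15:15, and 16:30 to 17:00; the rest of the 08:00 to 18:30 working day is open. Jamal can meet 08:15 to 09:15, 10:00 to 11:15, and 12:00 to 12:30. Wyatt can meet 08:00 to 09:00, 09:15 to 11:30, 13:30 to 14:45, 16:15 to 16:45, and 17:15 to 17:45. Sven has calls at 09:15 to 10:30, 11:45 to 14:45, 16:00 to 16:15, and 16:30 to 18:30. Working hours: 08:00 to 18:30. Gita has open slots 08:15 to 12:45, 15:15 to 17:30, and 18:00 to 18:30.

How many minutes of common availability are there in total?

Hiro free within 08:00–18:30: 09:00–09:45, 10:15–10:45, 11:15–14:15, 15:15–16:30, 17:00–18:30.
Sven free within 08:00–18:30: 08:00–09:15, 10:30–11:45, 14:45–16:00, 16:15–16:30.
Emeka ∩ Hiro: 09:00–09:30, 10:30–10:45, 11:15–11:45, 12:15–14:15, 16:00–16:30, 17:00–17:30.
Emeka ∩ Hiro ∩ Jamal: 09:00–09:15, 10:30–10:45, 12:15–12:30.
Emeka ∩ Hiro ∩ Jamal ∩ Wyatt: 10:30–10:45.
Emeka ∩ Hiro ∩ Jamal ∩ Wyatt ∩ Sven: 10:30–10:45.
Emeka ∩ Hiro ∩ Jamal ∩ Wyatt ∩ Sven ∩ Gita: 10:30–10:45.
Total common minutes: 15.

15 minutes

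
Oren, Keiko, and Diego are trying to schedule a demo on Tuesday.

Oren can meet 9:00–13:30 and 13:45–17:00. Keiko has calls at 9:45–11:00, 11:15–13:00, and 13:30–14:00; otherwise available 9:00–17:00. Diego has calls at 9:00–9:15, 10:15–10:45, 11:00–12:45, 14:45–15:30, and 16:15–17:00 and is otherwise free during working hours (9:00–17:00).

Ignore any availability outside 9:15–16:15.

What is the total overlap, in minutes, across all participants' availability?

Keiko free within 09:00–17:00: 09:00–09:45, 11:00–11:15, 13:00–13:30, 14:00–17:00.
Diego free within 09:00–17:00: 09:15–10:15, 10:45–11:00, 12:45–14:45, 15:30–16:15.
Oren ∩ Keiko: 09:00–09:45, 11:00–11:15, 13:00–13:30, 14:00–17:00.
Oren ∩ Keiko ∩ Diego: 09:15–09:45, 13:00–13:30, 14:00–14:45, 15:30–16:15.
Restricted to 09:15–16:15: 09:15–09:45, 13:00–13:30, 14:00–14:45, 15:30–16:15.
Total common minutes: 30 + 30 + 45 + 45 = 150.

150 minutes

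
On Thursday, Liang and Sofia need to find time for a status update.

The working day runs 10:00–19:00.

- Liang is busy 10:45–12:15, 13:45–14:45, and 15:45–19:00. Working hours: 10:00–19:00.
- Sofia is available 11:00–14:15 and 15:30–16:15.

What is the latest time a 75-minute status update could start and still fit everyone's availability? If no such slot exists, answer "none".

Liang free within 10:00–19:00: 10:00–10:45, 12:15–13:45, 14:45–15:45.
Liang ∩ Sofia: 12:15–13:45, 15:30–15:45.
Windows ≥ 75 min: 12:15–13:45.
Latest start in the last window 12:15–13:45 is 13:45 − 75 min = 12:30.

12:30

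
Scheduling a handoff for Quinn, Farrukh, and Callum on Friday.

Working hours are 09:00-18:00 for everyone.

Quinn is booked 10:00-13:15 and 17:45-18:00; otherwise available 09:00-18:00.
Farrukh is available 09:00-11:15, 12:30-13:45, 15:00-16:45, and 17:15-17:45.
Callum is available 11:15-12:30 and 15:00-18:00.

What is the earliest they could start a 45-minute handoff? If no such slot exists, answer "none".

Quinn free within 09:00–18:00: 09:00–10:00, 13:15–17:45.
Quinn ∩ Farrukh: 09:00–10:00, 13:15–13:45, 15:00–16:45, 17:15–17:45.
Quinn ∩ Farrukh ∩ Callum: 15:00–16:45, 17:15–17:45.
Windows ≥ 45 min: 15:00–16:45.
Earliest such window starts at 15:00.

15:00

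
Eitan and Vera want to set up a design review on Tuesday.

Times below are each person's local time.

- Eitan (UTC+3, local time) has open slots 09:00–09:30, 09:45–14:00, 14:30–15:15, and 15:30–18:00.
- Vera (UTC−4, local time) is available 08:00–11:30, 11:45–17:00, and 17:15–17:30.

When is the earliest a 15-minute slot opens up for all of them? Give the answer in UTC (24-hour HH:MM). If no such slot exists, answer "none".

12:00

Eitan → UTC: 06:00–06:30, 06:45–11:00, 11:30–12:15, 12:30–15:00.
Vera → UTC: 12:00–15:30, 15:45–21:00, 21:15–21:30.
Eitan ∩ Vera: 12:00–12:15, 12:30–15:00.
Windows ≥ 15 min: 12:00–12:15, 12:30–15:00.
Earliest such window starts at 12:00.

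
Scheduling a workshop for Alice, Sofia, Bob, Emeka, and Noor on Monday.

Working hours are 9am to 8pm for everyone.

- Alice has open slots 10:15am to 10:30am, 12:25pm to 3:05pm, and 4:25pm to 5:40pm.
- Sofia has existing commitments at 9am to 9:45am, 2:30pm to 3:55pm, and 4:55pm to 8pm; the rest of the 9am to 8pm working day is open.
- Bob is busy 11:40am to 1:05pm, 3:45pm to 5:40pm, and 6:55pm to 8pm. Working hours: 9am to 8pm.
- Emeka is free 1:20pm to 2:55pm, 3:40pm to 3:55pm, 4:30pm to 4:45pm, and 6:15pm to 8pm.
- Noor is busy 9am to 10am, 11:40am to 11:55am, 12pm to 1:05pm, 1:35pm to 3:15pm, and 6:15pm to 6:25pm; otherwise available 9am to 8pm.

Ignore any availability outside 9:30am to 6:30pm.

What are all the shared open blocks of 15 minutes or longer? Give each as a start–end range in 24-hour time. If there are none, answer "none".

Sofia free within 09:00–20:00: 09:45–14:30, 15:55–16:55.
Bob free within 09:00–20:00: 09:00–11:40, 13:05–15:45, 17:40–18:55.
Noor free within 09:00–20:00: 10:00–11:40, 11:55–12:00, 13:05–13:35, 15:15–18:15, 18:25–20:00.
Alice ∩ Sofia: 10:15–10:30, 12:25–14:30, 16:25–16:55.
Alice ∩ Sofia ∩ Bob: 10:15–10:30, 13:05–14:30.
Alice ∩ Sofia ∩ Bob ∩ Emeka: 13:20–14:30.
Alice ∩ Sofia ∩ Bob ∩ Emeka ∩ Noor: 13:20–13:35.
Restricted to 09:30–18:30: 13:20–13:35.
Windows ≥ 15 min: 13:20–13:35.

13:20–13:35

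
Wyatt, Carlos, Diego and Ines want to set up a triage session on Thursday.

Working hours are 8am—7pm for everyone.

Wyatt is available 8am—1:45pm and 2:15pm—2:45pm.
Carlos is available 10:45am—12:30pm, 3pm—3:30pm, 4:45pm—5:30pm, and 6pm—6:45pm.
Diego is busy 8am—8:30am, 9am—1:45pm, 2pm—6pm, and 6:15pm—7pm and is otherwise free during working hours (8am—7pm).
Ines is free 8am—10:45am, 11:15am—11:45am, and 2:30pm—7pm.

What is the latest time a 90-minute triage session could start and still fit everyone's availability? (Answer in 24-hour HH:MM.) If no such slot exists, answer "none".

Diego free within 08:00–19:00: 08:30–09:00, 13:45–14:00, 18:00–18:15.
Wyatt ∩ Carlos: 10:45–12:30.
Wyatt ∩ Carlos ∩ Diego: (none).
Wyatt ∩ Carlos ∩ Diego ∩ Ines: (none).
Windows ≥ 90 min: (none).

none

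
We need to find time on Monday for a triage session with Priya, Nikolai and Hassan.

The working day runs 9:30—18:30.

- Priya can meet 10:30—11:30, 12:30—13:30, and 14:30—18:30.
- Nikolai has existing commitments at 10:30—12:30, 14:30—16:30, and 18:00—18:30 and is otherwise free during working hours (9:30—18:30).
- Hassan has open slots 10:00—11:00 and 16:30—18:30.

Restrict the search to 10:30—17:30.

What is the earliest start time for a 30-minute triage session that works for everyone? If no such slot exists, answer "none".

16:30

Nikolai free within 09:30–18:30: 09:30–10:30, 12:30–14:30, 16:30–18:00.
Priya ∩ Nikolai: 12:30–13:30, 16:30–18:00.
Priya ∩ Nikolai ∩ Hassan: 16:30–18:00.
Restricted to 10:30–17:30: 16:30–17:30.
Windows ≥ 30 min: 16:30–17:30.
Earliest such window starts at 16:30.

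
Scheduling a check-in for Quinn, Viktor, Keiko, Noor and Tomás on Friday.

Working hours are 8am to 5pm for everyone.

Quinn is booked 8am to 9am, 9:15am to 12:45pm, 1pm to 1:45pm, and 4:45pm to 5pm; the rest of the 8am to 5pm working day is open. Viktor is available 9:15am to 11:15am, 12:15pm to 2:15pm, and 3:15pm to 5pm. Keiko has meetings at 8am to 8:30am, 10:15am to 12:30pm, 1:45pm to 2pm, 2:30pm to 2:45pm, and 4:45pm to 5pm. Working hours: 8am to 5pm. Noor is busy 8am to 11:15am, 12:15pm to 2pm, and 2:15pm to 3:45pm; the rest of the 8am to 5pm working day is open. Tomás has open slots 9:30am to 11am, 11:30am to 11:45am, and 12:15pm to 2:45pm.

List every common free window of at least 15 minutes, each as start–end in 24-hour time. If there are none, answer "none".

14:00–14:15

Quinn free within 08:00–17:00: 09:00–09:15, 12:45–13:00, 13:45–16:45.
Keiko free within 08:00–17:00: 08:30–10:15, 12:30–13:45, 14:00–14:30, 14:45–16:45.
Noor free within 08:00–17:00: 11:15–12:15, 14:00–14:15, 15:45–17:00.
Quinn ∩ Viktor: 12:45–13:00, 13:45–14:15, 15:15–16:45.
Quinn ∩ Viktor ∩ Keiko: 12:45–13:00, 14:00–14:15, 15:15–16:45.
Quinn ∩ Viktor ∩ Keiko ∩ Noor: 14:00–14:15, 15:45–16:45.
Quinn ∩ Viktor ∩ Keiko ∩ Noor ∩ Tomás: 14:00–14:15.
Windows ≥ 15 min: 14:00–14:15.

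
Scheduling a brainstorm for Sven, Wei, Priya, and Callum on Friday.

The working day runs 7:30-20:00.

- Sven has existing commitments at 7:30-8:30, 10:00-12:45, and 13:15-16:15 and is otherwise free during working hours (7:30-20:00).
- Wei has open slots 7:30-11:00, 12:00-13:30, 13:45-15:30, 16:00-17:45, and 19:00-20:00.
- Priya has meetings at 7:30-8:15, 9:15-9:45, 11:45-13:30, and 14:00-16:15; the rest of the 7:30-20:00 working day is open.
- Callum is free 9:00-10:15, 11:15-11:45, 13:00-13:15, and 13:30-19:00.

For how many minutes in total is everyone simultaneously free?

Sven free within 07:30–20:00: 08:30–10:00, 12:45–13:15, 16:15–20:00.
Priya free within 07:30–20:00: 08:15–09:15, 09:45–11:45, 13:30–14:00, 16:15–20:00.
Sven ∩ Wei: 08:30–10:00, 12:45–13:15, 16:15–17:45, 19:00–20:00.
Sven ∩ Wei ∩ Priya: 08:30–09:15, 09:45–10:00, 16:15–17:45, 19:00–20:00.
Sven ∩ Wei ∩ Priya ∩ Callum: 09:00–09:15, 09:45–10:00, 16:15–17:45.
Total common minutes: 15 + 15 + 90 = 120.

120 minutes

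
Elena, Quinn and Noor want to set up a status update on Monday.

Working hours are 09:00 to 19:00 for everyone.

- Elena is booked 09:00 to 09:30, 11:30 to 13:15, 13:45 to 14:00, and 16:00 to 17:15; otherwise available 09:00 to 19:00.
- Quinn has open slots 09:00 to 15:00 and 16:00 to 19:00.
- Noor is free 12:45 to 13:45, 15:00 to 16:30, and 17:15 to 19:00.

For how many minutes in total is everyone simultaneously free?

Elena free within 09:00–19:00: 09:30–11:30, 13:15–13:45, 14:00–16:00, 17:15–19:00.
Elena ∩ Quinn: 09:30–11:30, 13:15–13:45, 14:00–15:00, 17:15–19:00.
Elena ∩ Quinn ∩ Noor: 13:15–13:45, 17:15–19:00.
Total common minutes: 30 + 105 = 135.

135 minutes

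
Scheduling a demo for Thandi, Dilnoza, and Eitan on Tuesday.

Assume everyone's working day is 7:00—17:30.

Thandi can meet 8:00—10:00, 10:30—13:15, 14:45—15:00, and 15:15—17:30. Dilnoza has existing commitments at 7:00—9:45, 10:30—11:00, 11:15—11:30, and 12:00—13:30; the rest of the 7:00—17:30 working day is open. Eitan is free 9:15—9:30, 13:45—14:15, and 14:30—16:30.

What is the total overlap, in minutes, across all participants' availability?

Dilnoza free within 07:00–17:30: 09:45–10:30, 11:00–11:15, 11:30–12:00, 13:30–17:30.
Thandi ∩ Dilnoza: 09:45–10:00, 11:00–11:15, 11:30–12:00, 14:45–15:00, 15:15–17:30.
Thandi ∩ Dilnoza ∩ Eitan: 14:45–15:00, 15:15–16:30.
Total common minutes: 15 + 75 = 90.

90 minutes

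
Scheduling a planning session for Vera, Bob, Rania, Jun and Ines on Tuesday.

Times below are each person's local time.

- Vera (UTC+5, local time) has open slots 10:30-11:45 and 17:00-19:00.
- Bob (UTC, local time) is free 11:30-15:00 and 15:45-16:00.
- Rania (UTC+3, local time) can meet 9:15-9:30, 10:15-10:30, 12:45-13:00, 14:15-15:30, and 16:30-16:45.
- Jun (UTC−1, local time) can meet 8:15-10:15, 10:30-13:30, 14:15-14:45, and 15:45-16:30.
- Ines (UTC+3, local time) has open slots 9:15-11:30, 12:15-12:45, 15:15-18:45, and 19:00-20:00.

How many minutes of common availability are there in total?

30 minutes

Vera → UTC: 05:30–06:45, 12:00–14:00.
Bob → UTC: 11:30–15:00, 15:45–16:00.
Rania → UTC: 06:15–06:30, 07:15–07:30, 09:45–10:00, 11:15–12:30, 13:30–13:45.
Jun → UTC: 09:15–11:15, 11:30–14:30, 15:15–15:45, 16:45–17:30.
Ines → UTC: 06:15–08:30, 09:15–09:45, 12:15–15:45, 16:00–17:00.
Vera ∩ Bob: 12:00–14:00.
Vera ∩ Bob ∩ Rania: 12:00–12:30, 13:30–13:45.
Vera ∩ Bob ∩ Rania ∩ Jun: 12:00–12:30, 13:30–13:45.
Vera ∩ Bob ∩ Rania ∩ Jun ∩ Ines: 12:15–12:30, 13:30–13:45.
Total common minutes: 15 + 15 = 30.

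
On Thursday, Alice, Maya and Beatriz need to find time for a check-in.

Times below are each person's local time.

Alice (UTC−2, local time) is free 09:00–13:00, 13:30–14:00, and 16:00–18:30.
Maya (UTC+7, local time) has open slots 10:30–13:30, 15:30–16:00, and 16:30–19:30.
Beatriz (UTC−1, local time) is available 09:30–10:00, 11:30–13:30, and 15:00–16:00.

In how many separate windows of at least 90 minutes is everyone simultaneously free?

Alice → UTC: 11:00–15:00, 15:30–16:00, 18:00–20:30.
Maya → UTC: 03:30–06:30, 08:30–09:00, 09:30–12:30.
Beatriz → UTC: 10:30–11:00, 12:30–14:30, 16:00–17:00.
Alice ∩ Maya: 11:00–12:30.
Alice ∩ Maya ∩ Beatriz: (none).
Windows ≥ 90 min: (none).
That's 0 windows.

0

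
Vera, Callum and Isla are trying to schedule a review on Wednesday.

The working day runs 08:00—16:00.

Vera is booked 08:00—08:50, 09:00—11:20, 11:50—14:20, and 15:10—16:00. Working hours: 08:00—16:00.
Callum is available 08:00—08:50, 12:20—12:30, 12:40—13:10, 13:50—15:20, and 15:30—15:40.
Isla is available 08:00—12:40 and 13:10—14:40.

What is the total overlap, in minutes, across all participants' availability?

Vera free within 08:00–16:00: 08:50–09:00, 11:20–11:50, 14:20–15:10.
Vera ∩ Callum: 14:20–15:10.
Vera ∩ Callum ∩ Isla: 14:20–14:40.
Total common minutes: 20.

20 minutes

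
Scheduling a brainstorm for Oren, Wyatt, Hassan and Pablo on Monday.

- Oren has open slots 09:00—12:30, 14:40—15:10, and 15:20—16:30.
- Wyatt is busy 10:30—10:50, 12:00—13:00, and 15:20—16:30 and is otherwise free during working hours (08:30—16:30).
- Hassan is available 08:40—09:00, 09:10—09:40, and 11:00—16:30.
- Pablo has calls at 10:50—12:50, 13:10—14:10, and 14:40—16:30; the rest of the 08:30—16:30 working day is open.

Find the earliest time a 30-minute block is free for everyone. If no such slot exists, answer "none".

Wyatt free within 08:30–16:30: 08:30–10:30, 10:50–12:00, 13:00–15:20.
Pablo free within 08:30–16:30: 08:30–10:50, 12:50–13:10, 14:10–14:40.
Oren ∩ Wyatt: 09:00–10:30, 10:50–12:00, 14:40–15:10.
Oren ∩ Wyatt ∩ Hassan: 09:10–09:40, 11:00–12:00, 14:40–15:10.
Oren ∩ Wyatt ∩ Hassan ∩ Pablo: 09:10–09:40.
Windows ≥ 30 min: 09:10–09:40.
Earliest such window starts at 09:10.

09:10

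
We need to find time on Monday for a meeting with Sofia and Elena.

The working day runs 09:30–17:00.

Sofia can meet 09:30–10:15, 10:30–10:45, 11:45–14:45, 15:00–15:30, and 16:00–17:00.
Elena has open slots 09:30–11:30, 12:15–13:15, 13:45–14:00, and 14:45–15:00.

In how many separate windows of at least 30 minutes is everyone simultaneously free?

2

Sofia ∩ Elena: 09:30–10:15, 10:30–10:45, 12:15–13:15, 13:45–14:00.
Windows ≥ 30 min: 09:30–10:15, 12:15–13:15.
That's 2 windows.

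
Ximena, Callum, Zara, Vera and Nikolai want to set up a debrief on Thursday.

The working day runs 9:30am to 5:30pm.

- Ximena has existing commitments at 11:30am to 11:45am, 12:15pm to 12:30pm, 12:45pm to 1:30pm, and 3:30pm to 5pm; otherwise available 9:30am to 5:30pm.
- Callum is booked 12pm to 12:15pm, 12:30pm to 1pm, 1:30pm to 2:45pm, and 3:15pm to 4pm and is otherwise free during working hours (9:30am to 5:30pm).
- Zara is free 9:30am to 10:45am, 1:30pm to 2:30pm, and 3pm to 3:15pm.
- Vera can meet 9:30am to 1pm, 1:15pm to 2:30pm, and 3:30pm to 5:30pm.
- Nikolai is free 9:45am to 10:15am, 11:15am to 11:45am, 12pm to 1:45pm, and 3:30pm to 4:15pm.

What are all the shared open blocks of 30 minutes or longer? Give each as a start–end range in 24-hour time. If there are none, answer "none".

09:45–10:15

Ximena free within 09:30–17:30: 09:30–11:30, 11:45–12:15, 12:30–12:45, 13:30–15:30, 17:00–17:30.
Callum free within 09:30–17:30: 09:30–12:00, 12:15–12:30, 13:00–13:30, 14:45–15:15, 16:00–17:30.
Ximena ∩ Callum: 09:30–11:30, 11:45–12:00, 14:45–15:15, 17:00–17:30.
Ximena ∩ Callum ∩ Zara: 09:30–10:45, 15:00–15:15.
Ximena ∩ Callum ∩ Zara ∩ Vera: 09:30–10:45.
Ximena ∩ Callum ∩ Zara ∩ Vera ∩ Nikolai: 09:45–10:15.
Windows ≥ 30 min: 09:45–10:15.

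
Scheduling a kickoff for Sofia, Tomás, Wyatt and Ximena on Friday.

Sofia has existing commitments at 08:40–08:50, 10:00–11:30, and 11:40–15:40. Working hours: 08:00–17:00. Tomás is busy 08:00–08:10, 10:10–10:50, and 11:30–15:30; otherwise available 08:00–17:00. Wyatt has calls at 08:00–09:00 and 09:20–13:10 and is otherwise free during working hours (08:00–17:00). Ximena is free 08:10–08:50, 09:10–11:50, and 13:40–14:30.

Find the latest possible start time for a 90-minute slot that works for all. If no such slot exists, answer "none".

Sofia free within 08:00–17:00: 08:00–08:40, 08:50–10:00, 11:30–11:40, 15:40–17:00.
Tomás free within 08:00–17:00: 08:10–10:10, 10:50–11:30, 15:30–17:00.
Wyatt free within 08:00–17:00: 09:00–09:20, 13:10–17:00.
Sofia ∩ Tomás: 08:10–08:40, 08:50–10:00, 15:40–17:00.
Sofia ∩ Tomás ∩ Wyatt: 09:00–09:20, 15:40–17:00.
Sofia ∩ Tomás ∩ Wyatt ∩ Ximena: 09:10–09:20.
Windows ≥ 90 min: (none).

none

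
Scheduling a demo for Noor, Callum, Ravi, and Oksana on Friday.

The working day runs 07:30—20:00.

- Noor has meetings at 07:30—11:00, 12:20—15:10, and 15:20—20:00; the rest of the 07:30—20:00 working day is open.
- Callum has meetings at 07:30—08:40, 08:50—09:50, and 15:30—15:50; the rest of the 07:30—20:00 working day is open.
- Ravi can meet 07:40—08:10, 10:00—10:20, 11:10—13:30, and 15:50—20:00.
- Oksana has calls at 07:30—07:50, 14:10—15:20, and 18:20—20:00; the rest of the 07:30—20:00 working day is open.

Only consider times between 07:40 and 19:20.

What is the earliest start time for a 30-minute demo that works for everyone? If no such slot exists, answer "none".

Noor free within 07:30–20:00: 11:00–12:20, 15:10–15:20.
Callum free within 07:30–20:00: 08:40–08:50, 09:50–15:30, 15:50–20:00.
Oksana free within 07:30–20:00: 07:50–14:10, 15:20–18:20.
Noor ∩ Callum: 11:00–12:20, 15:10–15:20.
Noor ∩ Callum ∩ Ravi: 11:10–12:20.
Noor ∩ Callum ∩ Ravi ∩ Oksana: 11:10–12:20.
Restricted to 07:40–19:20: 11:10–12:20.
Windows ≥ 30 min: 11:10–12:20.
Earliest such window starts at 11:10.

11:10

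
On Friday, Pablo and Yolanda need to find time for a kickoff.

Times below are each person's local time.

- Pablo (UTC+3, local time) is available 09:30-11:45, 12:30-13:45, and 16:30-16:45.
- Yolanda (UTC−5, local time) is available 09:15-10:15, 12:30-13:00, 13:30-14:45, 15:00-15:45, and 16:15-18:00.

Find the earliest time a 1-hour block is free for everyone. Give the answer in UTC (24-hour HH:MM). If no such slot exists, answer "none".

none

Pablo → UTC: 06:30–08:45, 09:30–10:45, 13:30–13:45.
Yolanda → UTC: 14:15–15:15, 17:30–18:00, 18:30–19:45, 20:00–20:45, 21:15–23:00.
Pablo ∩ Yolanda: (none).
Windows ≥ 60 min: (none).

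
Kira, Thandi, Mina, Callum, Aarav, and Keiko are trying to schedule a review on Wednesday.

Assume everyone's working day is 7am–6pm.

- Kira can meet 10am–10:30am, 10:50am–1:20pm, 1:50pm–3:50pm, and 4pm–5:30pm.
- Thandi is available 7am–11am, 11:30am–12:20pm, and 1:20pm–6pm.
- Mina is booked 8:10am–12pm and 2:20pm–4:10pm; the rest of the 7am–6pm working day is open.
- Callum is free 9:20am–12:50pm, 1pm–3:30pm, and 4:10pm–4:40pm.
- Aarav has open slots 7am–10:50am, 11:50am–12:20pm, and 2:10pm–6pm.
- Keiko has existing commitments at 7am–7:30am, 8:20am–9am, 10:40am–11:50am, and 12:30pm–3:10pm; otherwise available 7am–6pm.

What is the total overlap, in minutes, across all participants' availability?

50 minutes

Mina free within 07:00–18:00: 07:00–08:10, 12:00–14:20, 16:10–18:00.
Keiko free within 07:00–18:00: 07:30–08:20, 09:00–10:40, 11:50–12:30, 15:10–18:00.
Kira ∩ Thandi: 10:00–10:30, 10:50–11:00, 11:30–12:20, 13:50–15:50, 16:00–17:30.
Kira ∩ Thandi ∩ Mina: 12:00–12:20, 13:50–14:20, 16:10–17:30.
Kira ∩ Thandi ∩ Mina ∩ Callum: 12:00–12:20, 13:50–14:20, 16:10–16:40.
Kira ∩ Thandi ∩ Mina ∩ Callum ∩ Aarav: 12:00–12:20, 14:10–14:20, 16:10–16:40.
Kira ∩ Thandi ∩ Mina ∩ Callum ∩ Aarav ∩ Keiko: 12:00–12:20, 16:10–16:40.
Total common minutes: 20 + 30 = 50.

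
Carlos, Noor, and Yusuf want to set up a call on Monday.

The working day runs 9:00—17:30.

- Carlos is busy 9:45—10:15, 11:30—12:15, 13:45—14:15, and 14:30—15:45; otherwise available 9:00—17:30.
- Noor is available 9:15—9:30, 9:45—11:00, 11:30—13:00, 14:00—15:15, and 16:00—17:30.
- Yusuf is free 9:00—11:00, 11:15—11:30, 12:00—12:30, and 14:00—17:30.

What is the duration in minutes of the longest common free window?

90 minutes

Carlos free within 09:00–17:30: 09:00–09:45, 10:15–11:30, 12:15–13:45, 14:15–14:30, 15:45–17:30.
Carlos ∩ Noor: 09:15–09:30, 10:15–11:00, 12:15–13:00, 14:15–14:30, 16:00–17:30.
Carlos ∩ Noor ∩ Yusuf: 09:15–09:30, 10:15–11:00, 12:15–12:30, 14:15–14:30, 16:00–17:30.
Common window lengths: 15, 45, 15, 15, 90 min; longest is 90.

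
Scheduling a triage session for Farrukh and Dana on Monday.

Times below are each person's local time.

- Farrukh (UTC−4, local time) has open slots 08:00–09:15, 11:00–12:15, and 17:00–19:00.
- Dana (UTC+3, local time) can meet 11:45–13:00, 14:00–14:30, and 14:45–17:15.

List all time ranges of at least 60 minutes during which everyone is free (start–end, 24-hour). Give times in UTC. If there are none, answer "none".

Farrukh → UTC: 12:00–13:15, 15:00–16:15, 21:00–23:00.
Dana → UTC: 08:45–10:00, 11:00–11:30, 11:45–14:15.
Farrukh ∩ Dana: 12:00–13:15.
Windows ≥ 60 min: 12:00–13:15.

12:00–13:15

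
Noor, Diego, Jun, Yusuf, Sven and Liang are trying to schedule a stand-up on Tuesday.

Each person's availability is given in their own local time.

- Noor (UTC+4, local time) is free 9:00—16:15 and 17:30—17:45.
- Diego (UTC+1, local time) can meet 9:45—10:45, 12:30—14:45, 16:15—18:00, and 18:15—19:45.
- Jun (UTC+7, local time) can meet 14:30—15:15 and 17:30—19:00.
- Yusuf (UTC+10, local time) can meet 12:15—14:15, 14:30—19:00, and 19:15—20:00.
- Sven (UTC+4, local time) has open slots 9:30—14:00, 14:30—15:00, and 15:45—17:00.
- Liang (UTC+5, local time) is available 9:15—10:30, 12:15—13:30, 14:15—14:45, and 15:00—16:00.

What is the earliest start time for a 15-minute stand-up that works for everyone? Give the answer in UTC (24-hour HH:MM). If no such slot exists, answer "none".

Noor → UTC: 05:00–12:15, 13:30–13:45.
Diego → UTC: 08:45–09:45, 11:30–13:45, 15:15–17:00, 17:15–18:45.
Jun → UTC: 07:30–08:15, 10:30–12:00.
Yusuf → UTC: 02:15–04:15, 04:30–09:00, 09:15–10:00.
Sven → UTC: 05:30–10:00, 10:30–11:00, 11:45–13:00.
Liang → UTC: 04:15–05:30, 07:15–08:30, 09:15–09:45, 10:00–11:00.
Noor ∩ Diego: 08:45–09:45, 11:30–12:15, 13:30–13:45.
Noor ∩ Diego ∩ Jun: 11:30–12:00.
Noor ∩ Diego ∩ Jun ∩ Yusuf: (none).
Noor ∩ Diego ∩ Jun ∩ Yusuf ∩ Sven: (none).
Noor ∩ Diego ∩ Jun ∩ Yusuf ∩ Sven ∩ Liang: (none).
Windows ≥ 15 min: (none).

none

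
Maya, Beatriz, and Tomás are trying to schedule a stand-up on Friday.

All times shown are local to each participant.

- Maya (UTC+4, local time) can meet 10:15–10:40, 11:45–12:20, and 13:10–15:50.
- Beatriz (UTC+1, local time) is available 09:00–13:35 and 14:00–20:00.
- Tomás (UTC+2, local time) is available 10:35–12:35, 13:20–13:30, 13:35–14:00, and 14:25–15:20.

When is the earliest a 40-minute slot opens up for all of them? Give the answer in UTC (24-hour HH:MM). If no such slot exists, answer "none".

09:10

Maya → UTC: 06:15–06:40, 07:45–08:20, 09:10–11:50.
Beatriz → UTC: 08:00–12:35, 13:00–19:00.
Tomás → UTC: 08:35–10:35, 11:20–11:30, 11:35–12:00, 12:25–13:20.
Maya ∩ Beatriz: 08:00–08:20, 09:10–11:50.
Maya ∩ Beatriz ∩ Tomás: 09:10–10:35, 11:20–11:30, 11:35–11:50.
Windows ≥ 40 min: 09:10–10:35.
Earliest such window starts at 09:10.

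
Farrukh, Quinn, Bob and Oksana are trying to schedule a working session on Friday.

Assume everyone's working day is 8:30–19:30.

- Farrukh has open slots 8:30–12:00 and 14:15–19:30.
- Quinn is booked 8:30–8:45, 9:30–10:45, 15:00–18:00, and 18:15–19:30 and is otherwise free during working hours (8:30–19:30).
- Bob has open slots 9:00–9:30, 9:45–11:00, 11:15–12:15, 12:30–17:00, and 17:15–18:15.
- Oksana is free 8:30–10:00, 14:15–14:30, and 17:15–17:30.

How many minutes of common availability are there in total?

45 minutes

Quinn free within 08:30–19:30: 08:45–09:30, 10:45–15:00, 18:00–18:15.
Farrukh ∩ Quinn: 08:45–09:30, 10:45–12:00, 14:15–15:00, 18:00–18:15.
Farrukh ∩ Quinn ∩ Bob: 09:00–09:30, 10:45–11:00, 11:15–12:00, 14:15–15:00, 18:00–18:15.
Farrukh ∩ Quinn ∩ Bob ∩ Oksana: 09:00–09:30, 14:15–14:30.
Total common minutes: 30 + 15 = 45.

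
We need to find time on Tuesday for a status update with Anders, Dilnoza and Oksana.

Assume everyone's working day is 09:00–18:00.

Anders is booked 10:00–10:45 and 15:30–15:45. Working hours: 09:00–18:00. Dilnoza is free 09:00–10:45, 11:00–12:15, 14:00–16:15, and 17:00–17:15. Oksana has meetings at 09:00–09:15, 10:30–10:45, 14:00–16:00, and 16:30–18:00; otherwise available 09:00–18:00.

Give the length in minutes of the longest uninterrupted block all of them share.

Anders free within 09:00–18:00: 09:00–10:00, 10:45–15:30, 15:45–18:00.
Oksana free within 09:00–18:00: 09:15–10:30, 10:45–14:00, 16:00–16:30.
Anders ∩ Dilnoza: 09:00–10:00, 11:00–12:15, 14:00–15:30, 15:45–16:15, 17:00–17:15.
Anders ∩ Dilnoza ∩ Oksana: 09:15–10:00, 11:00–12:15, 16:00–16:15.
Common window lengths: 45, 75, 15 min; longest is 75.

75 minutes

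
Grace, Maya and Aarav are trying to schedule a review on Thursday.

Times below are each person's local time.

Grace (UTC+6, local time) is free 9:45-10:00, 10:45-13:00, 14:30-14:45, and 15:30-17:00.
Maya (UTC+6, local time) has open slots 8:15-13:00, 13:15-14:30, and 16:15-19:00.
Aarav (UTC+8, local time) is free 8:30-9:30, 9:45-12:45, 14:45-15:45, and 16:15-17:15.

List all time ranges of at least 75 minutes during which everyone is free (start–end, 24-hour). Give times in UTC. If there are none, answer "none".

Grace → UTC: 03:45–04:00, 04:45–07:00, 08:30–08:45, 09:30–11:00.
Maya → UTC: 02:15–07:00, 07:15–08:30, 10:15–13:00.
Aarav → UTC: 00:30–01:30, 01:45–04:45, 06:45–07:45, 08:15–09:15.
Grace ∩ Maya: 03:45–04:00, 04:45–07:00, 10:15–11:00.
Grace ∩ Maya ∩ Aarav: 03:45–04:00, 06:45–07:00.
Windows ≥ 75 min: (none).

none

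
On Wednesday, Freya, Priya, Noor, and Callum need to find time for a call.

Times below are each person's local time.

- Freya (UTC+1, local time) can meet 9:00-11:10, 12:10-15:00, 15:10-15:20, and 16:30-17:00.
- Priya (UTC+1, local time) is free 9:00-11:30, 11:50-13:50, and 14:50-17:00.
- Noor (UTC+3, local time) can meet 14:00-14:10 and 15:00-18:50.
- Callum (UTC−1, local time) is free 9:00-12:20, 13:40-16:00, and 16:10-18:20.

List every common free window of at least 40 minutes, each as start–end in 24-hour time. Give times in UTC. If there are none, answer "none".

Freya → UTC: 08:00–10:10, 11:10–14:00, 14:10–14:20, 15:30–16:00.
Priya → UTC: 08:00–10:30, 10:50–12:50, 13:50–16:00.
Noor → UTC: 11:00–11:10, 12:00–15:50.
Callum → UTC: 10:00–13:20, 14:40–17:00, 17:10–19:20.
Freya ∩ Priya: 08:00–10:10, 11:10–12:50, 13:50–14:00, 14:10–14:20, 15:30–16:00.
Freya ∩ Priya ∩ Noor: 12:00–12:50, 13:50–14:00, 14:10–14:20, 15:30–15:50.
Freya ∩ Priya ∩ Noor ∩ Callum: 12:00–12:50, 15:30–15:50.
Windows ≥ 40 min: 12:00–12:50.

12:00–12:50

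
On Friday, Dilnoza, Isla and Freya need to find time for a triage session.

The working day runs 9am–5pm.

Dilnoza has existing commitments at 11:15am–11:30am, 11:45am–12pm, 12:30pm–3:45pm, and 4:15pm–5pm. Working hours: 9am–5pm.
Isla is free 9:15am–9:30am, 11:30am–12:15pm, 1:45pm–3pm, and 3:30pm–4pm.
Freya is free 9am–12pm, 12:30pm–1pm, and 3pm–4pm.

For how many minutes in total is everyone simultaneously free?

45 minutes

Dilnoza free within 09:00–17:00: 09:00–11:15, 11:30–11:45, 12:00–12:30, 15:45–16:15.
Dilnoza ∩ Isla: 09:15–09:30, 11:30–11:45, 12:00–12:15, 15:45–16:00.
Dilnoza ∩ Isla ∩ Freya: 09:15–09:30, 11:30–11:45, 15:45–16:00.
Total common minutes: 15 + 15 + 15 = 45.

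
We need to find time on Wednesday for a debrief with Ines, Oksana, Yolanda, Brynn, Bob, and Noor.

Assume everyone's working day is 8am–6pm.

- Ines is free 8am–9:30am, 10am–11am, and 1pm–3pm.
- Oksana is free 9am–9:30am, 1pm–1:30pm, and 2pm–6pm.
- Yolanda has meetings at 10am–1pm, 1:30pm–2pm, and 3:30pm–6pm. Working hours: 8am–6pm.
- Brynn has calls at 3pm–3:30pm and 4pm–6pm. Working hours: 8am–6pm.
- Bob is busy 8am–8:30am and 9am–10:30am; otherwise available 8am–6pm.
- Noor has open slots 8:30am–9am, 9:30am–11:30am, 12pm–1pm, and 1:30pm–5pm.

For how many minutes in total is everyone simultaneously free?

Yolanda free within 08:00–18:00: 08:00–10:00, 13:00–13:30, 14:00–15:30.
Brynn free within 08:00–18:00: 08:00–15:00, 15:30–16:00.
Bob free within 08:00–18:00: 08:30–09:00, 10:30–18:00.
Ines ∩ Oksana: 09:00–09:30, 13:00–13:30, 14:00–15:00.
Ines ∩ Oksana ∩ Yolanda: 09:00–09:30, 13:00–13:30, 14:00–15:00.
Ines ∩ Oksana ∩ Yolanda ∩ Brynn: 09:00–09:30, 13:00–13:30, 14:00–15:00.
Ines ∩ Oksana ∩ Yolanda ∩ Brynn ∩ Bob: 13:00–13:30, 14:00–15:00.
Ines ∩ Oksana ∩ Yolanda ∩ Brynn ∩ Bob ∩ Noor: 14:00–15:00.
Total common minutes: 60.

60 minutes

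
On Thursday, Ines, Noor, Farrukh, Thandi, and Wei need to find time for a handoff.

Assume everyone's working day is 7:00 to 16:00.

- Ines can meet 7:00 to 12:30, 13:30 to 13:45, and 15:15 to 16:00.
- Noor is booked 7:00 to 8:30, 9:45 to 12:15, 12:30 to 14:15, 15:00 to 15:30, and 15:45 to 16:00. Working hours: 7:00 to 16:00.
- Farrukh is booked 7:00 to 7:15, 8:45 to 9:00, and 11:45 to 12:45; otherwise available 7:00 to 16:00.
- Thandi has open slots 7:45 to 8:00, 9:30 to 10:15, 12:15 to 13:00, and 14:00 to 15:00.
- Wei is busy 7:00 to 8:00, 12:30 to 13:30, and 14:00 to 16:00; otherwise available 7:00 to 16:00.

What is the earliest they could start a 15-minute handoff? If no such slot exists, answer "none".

09:30

Noor free within 07:00–16:00: 08:30–09:45, 12:15–12:30, 14:15–15:00, 15:30–15:45.
Farrukh free within 07:00–16:00: 07:15–08:45, 09:00–11:45, 12:45–16:00.
Wei free within 07:00–16:00: 08:00–12:30, 13:30–14:00.
Ines ∩ Noor: 08:30–09:45, 12:15–12:30, 15:30–15:45.
Ines ∩ Noor ∩ Farrukh: 08:30–08:45, 09:00–09:45, 15:30–15:45.
Ines ∩ Noor ∩ Farrukh ∩ Thandi: 09:30–09:45.
Ines ∩ Noor ∩ Farrukh ∩ Thandi ∩ Wei: 09:30–09:45.
Windows ≥ 15 min: 09:30–09:45.
Earliest such window starts at 09:30.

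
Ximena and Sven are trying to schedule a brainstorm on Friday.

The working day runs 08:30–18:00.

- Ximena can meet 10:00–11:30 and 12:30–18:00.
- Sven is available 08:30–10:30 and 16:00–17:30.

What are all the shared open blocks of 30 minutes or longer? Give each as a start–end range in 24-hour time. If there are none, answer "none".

10:00–10:30, 16:00–17:30

Ximena ∩ Sven: 10:00–10:30, 16:00–17:30.
Windows ≥ 30 min: 10:00–10:30, 16:00–17:30.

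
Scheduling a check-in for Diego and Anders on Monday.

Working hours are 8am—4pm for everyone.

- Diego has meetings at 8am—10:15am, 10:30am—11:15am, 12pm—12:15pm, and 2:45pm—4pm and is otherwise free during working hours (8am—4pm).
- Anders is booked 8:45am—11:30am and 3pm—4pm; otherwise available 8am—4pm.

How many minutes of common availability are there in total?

180 minutes

Diego free within 08:00–16:00: 10:15–10:30, 11:15–12:00, 12:15–14:45.
Anders free within 08:00–16:00: 08:00–08:45, 11:30–15:00.
Diego ∩ Anders: 11:30–12:00, 12:15–14:45.
Total common minutes: 30 + 150 = 180.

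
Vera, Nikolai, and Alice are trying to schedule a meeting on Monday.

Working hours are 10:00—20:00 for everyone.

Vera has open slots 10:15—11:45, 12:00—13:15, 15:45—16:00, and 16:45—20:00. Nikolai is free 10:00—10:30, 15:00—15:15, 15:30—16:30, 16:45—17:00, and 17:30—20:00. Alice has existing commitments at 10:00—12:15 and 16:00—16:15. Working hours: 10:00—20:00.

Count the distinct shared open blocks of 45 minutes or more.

1

Alice free within 10:00–20:00: 12:15–16:00, 16:15–20:00.
Vera ∩ Nikolai: 10:15–10:30, 15:45–16:00, 16:45–17:00, 17:30–20:00.
Vera ∩ Nikolai ∩ Alice: 15:45–16:00, 16:45–17:00, 17:30–20:00.
Windows ≥ 45 min: 17:30–20:00.
That's 1 window.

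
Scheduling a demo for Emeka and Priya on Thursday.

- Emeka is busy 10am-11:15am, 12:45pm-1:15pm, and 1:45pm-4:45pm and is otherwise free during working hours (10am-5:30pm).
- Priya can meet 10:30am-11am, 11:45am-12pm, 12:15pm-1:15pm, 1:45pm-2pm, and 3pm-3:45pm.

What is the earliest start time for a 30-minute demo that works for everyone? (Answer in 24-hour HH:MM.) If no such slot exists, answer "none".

Emeka free within 10:00–17:30: 11:15–12:45, 13:15–13:45, 16:45–17:30.
Emeka ∩ Priya: 11:45–12:00, 12:15–12:45.
Windows ≥ 30 min: 12:15–12:45.
Earliest such window starts at 12:15.

12:15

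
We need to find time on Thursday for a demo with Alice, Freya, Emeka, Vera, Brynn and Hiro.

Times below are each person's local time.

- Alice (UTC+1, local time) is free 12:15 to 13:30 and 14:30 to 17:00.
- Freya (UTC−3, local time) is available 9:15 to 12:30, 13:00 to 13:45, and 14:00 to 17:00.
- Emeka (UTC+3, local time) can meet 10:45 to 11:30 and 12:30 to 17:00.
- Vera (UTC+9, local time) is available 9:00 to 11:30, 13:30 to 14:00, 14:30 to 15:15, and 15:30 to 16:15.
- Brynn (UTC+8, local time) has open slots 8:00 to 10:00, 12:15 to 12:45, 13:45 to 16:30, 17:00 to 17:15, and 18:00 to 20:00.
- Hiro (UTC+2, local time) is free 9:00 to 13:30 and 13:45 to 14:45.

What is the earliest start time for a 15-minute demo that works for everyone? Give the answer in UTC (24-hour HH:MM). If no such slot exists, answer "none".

Alice → UTC: 11:15–12:30, 13:30–16:00.
Freya → UTC: 12:15–15:30, 16:00–16:45, 17:00–20:00.
Emeka → UTC: 07:45–08:30, 09:30–14:00.
Vera → UTC: 00:00–02:30, 04:30–05:00, 05:30–06:15, 06:30–07:15.
Brynn → UTC: 00:00–02:00, 04:15–04:45, 05:45–08:30, 09:00–09:15, 10:00–12:00.
Hiro → UTC: 07:00–11:30, 11:45–12:45.
Alice ∩ Freya: 12:15–12:30, 13:30–15:30.
Alice ∩ Freya ∩ Emeka: 12:15–12:30, 13:30–14:00.
Alice ∩ Freya ∩ Emeka ∩ Vera: (none).
Alice ∩ Freya ∩ Emeka ∩ Vera ∩ Brynn: (none).
Alice ∩ Freya ∩ Emeka ∩ Vera ∩ Brynn ∩ Hiro: (none).
Windows ≥ 15 min: (none).

none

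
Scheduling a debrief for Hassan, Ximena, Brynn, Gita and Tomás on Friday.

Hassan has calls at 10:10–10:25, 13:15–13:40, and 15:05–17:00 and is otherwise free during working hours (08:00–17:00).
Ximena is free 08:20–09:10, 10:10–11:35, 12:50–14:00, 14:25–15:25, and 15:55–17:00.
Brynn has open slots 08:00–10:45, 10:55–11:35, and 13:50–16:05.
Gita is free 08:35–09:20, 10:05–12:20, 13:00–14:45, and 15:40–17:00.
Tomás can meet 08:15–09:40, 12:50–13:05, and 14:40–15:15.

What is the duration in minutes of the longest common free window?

Hassan free within 08:00–17:00: 08:00–10:10, 10:25–13:15, 13:40–15:05.
Hassan ∩ Ximena: 08:20–09:10, 10:25–11:35, 12:50–13:15, 13:40–14:00, 14:25–15:05.
Hassan ∩ Ximena ∩ Brynn: 08:20–09:10, 10:25–10:45, 10:55–11:35, 13:50–14:00, 14:25–15:05.
Hassan ∩ Ximena ∩ Brynn ∩ Gita: 08:35–09:10, 10:25–10:45, 10:55–11:35, 13:50–14:00, 14:25–14:45.
Hassan ∩ Ximena ∩ Brynn ∩ Gita ∩ Tomás: 08:35–09:10, 14:40–14:45.
Common window lengths: 35, 5 min; longest is 35.

35 minutes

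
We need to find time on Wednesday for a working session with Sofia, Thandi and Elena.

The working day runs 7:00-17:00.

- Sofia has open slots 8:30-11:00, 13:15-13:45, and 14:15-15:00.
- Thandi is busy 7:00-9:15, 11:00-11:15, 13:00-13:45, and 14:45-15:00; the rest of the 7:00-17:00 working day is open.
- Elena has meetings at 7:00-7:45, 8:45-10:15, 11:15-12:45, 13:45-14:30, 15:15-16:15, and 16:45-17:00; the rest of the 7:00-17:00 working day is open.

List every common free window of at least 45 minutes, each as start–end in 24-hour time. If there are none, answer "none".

10:15–11:00

Thandi free within 07:00–17:00: 09:15–11:00, 11:15–13:00, 13:45–14:45, 15:00–17:00.
Elena free within 07:00–17:00: 07:45–08:45, 10:15–11:15, 12:45–13:45, 14:30–15:15, 16:15–16:45.
Sofia ∩ Thandi: 09:15–11:00, 14:15–14:45.
Sofia ∩ Thandi ∩ Elena: 10:15–11:00, 14:30–14:45.
Windows ≥ 45 min: 10:15–11:00.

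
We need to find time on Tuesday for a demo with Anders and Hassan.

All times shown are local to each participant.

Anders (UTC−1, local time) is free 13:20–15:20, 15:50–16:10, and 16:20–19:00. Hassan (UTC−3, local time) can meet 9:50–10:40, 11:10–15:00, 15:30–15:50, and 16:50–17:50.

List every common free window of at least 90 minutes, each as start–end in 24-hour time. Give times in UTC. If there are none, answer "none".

14:20–16:20

Anders → UTC: 14:20–16:20, 16:50–17:10, 17:20–20:00.
Hassan → UTC: 12:50–13:40, 14:10–18:00, 18:30–18:50, 19:50–20:50.
Anders ∩ Hassan: 14:20–16:20, 16:50–17:10, 17:20–18:00, 18:30–18:50, 19:50–20:00.
Windows ≥ 90 min: 14:20–16:20.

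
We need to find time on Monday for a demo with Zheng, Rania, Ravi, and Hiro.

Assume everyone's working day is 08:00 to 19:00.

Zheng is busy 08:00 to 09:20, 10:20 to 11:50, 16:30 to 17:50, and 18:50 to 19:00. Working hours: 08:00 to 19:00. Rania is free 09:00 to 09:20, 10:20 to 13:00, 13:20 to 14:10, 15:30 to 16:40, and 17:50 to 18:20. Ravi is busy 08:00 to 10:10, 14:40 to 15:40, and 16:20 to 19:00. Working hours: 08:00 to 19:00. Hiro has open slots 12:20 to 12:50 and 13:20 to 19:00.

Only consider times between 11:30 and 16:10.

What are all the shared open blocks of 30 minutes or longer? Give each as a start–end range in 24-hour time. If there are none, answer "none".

12:20–12:50, 13:20–14:10, 15:40–16:10

Zheng free within 08:00–19:00: 09:20–10:20, 11:50–16:30, 17:50–18:50.
Ravi free within 08:00–19:00: 10:10–14:40, 15:40–16:20.
Zheng ∩ Rania: 11:50–13:00, 13:20–14:10, 15:30–16:30, 17:50–18:20.
Zheng ∩ Rania ∩ Ravi: 11:50–13:00, 13:20–14:10, 15:40–16:20.
Zheng ∩ Rania ∩ Ravi ∩ Hiro: 12:20–12:50, 13:20–14:10, 15:40–16:20.
Restricted to 11:30–16:10: 12:20–12:50, 13:20–14:10, 15:40–16:10.
Windows ≥ 30 min: 12:20–12:50, 13:20–14:10, 15:40–16:10.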